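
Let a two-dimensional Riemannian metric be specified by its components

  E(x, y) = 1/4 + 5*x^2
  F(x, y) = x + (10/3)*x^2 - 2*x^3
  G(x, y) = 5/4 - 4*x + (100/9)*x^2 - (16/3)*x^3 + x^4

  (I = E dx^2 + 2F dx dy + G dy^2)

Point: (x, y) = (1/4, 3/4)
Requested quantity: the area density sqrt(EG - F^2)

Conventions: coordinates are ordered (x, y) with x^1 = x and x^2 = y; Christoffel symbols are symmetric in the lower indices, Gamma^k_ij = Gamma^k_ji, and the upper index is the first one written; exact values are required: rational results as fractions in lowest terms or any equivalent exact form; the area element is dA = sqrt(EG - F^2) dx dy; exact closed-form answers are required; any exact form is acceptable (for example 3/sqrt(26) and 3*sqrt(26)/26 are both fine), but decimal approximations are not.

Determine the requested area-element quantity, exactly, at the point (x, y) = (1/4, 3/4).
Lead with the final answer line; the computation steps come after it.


Answer: sqrt(EG - F^2) = sqrt(11213)/192

E = 9/16, F = 41/96, G = 1993/2304; EG - F^2 = 11213/36864


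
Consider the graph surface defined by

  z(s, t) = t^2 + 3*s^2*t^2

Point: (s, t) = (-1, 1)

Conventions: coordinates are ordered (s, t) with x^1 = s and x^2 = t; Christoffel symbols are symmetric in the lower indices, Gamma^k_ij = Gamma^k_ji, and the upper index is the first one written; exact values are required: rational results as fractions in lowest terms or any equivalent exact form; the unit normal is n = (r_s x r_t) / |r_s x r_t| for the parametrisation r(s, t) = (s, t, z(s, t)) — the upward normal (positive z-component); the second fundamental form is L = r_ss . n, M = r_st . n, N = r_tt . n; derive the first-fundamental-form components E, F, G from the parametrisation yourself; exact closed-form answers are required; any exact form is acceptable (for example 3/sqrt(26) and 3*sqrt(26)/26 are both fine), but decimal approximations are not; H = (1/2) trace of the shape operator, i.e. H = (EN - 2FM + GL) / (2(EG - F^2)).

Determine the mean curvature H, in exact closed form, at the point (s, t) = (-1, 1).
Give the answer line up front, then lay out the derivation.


Answer: H = -233*sqrt(101)/10201

z_s = -6, z_t = 8, z_ss = 6, z_st = -12, z_tt = 8
E = 37, F = -48, G = 65; answer radicand W^2 = 101
unnormalised second-form numerators: l = 6, m = -12, n = 8; L = l/sqrt(101), and similarly M = m/sqrt(W^2), N = n/sqrt(W^2)
H = (E*n - 2*F*m + G*l) / (2*(EG - F^2)*sqrt(W^2)); E*n - 2*F*m + G*l = -466, EG - F^2 = 101, so H = (-233/101)/sqrt(101)


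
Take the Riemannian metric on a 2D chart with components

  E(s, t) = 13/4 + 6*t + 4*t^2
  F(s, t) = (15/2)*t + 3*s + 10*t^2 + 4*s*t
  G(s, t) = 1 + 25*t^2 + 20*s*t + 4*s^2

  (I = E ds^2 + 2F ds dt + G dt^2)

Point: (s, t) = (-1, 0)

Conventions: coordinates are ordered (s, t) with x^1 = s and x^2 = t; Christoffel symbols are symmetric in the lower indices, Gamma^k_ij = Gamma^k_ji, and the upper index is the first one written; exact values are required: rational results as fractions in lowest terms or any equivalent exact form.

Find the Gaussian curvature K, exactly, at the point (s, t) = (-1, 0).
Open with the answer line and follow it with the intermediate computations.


Answer: K = -64/841

E = 13/4, F = -3, G = 5, EG - F^2 = 29/4 at the point
E_s = 0, E_t = 6, F_s = 3, F_t = 7/2, G_s = -8, G_t = -20
E_tt = 8, F_st = 4, G_ss = 8
Evaluate Brioschi's two determinant matrices M1, M2 and divide by (EG - F^2)^2.
M1 = [[-E_tt/2 + F_st - G_ss/2, E_s/2, F_s - E_t/2], [F_t - G_s/2, E, F], [G_t/2, F, G]] = [[-4, 0, 0], [15/2, 13/4, -3], [-10, -3, 5]]; det M1 = -29
M2 = [[0, E_t/2, G_s/2], [E_t/2, E, F], [G_s/2, F, G]] = [[0, 3, -4], [3, 13/4, -3], [-4, -3, 5]]; det M2 = -25
det M1 - det M2 = -4; K = -4 / (29/4)^2 = -64/841


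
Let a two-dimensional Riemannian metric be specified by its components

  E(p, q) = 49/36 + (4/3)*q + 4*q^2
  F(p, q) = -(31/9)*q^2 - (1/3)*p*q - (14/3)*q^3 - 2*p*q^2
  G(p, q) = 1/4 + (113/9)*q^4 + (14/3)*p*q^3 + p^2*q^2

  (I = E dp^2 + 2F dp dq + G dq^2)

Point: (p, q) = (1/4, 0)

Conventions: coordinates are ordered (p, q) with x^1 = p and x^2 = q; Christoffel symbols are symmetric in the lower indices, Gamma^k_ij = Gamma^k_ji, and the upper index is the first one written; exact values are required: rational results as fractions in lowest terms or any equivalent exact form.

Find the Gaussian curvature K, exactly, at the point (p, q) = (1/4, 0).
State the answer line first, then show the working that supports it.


Answer: K = -28272/2401

E = 49/36, F = 0, G = 1/4, EG - F^2 = 49/144 at the point
E_p = 0, E_q = 4/3, F_p = 0, F_q = -1/12, G_p = 0, G_q = 0
E_qq = 8, F_pq = -1/3, G_pp = 0
Brioschi: K = (det M1 - det M2) / (EG - F^2)^2 with the standard first/second-derivative matrices M1, M2.
M1 = [[-E_qq/2 + F_pq - G_pp/2, E_p/2, F_p - E_q/2], [F_q - G_p/2, E, F], [G_q/2, F, G]] = [[-13/3, 0, -2/3], [-1/12, 49/36, 0], [0, 0, 1/4]]; det M1 = -637/432
M2 = [[0, E_q/2, G_p/2], [E_q/2, E, F], [G_p/2, F, G]] = [[0, 2/3, 0], [2/3, 49/36, 0], [0, 0, 1/4]]; det M2 = -1/9
det M1 - det M2 = -589/432; K = -589/432 / (49/144)^2 = -28272/2401


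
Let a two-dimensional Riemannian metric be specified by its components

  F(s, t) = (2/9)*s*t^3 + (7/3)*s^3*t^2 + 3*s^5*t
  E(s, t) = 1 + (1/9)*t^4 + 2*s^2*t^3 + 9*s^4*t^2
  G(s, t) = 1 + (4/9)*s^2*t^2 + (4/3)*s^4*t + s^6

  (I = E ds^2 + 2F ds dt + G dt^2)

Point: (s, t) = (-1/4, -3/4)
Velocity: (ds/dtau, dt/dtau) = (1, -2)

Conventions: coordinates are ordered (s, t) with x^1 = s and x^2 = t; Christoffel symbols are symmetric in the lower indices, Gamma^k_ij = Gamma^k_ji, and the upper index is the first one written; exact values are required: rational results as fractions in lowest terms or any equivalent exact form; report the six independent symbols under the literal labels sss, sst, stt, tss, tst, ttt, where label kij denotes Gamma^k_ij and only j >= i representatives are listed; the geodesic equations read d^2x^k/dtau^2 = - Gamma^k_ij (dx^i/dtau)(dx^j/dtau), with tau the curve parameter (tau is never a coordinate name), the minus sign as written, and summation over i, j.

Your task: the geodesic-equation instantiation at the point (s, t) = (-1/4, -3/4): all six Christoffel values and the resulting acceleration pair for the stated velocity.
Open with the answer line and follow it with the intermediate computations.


Answer: Gamma_sss = 108/2077, Gamma_sst = -30/2077, Gamma_stt = -16/2077, Gamma_tss = 252/2077, Gamma_tst = -70/2077, Gamma_ttt = -112/6231; accelerations (d^2s/dtau^2, d^2t/dtau^2) = (-164/2077, -1148/6231)

E = 4105/4096, F = 21/4096, G = 4145/4096 at the point
E_s = 27/256, E_t = -15/512, F_s = 111/1024, F_t = -43/1024, G_s = -35/512, G_t = -7/192
EG - F^2 = 2077/2048;  g^inv = (2048/2077) * [[4145/4096, -21/4096], [-21/4096, 4105/4096]]
first-kind symbols [ij,l] = (1/2)(d_i g_jl + d_j g_il - d_l g_ij): [ss,s] = E_s/2 = 27/512, [ss,t] = F_s - E_t/2 = 63/512, [st,s] = E_t/2 = -15/1024, [st,t] = G_s/2 = -35/1024, [tt,s] = F_t - G_s/2 = -1/128, [tt,t] = G_t/2 = -7/384
Gamma^s_ij = (G*[ij,s] - F*[ij,t])/(EG - F^2), Gamma^t_ij = (E*[ij,t] - F*[ij,s])/(EG - F^2)
Gamma_sss = 108/2077, Gamma_sst = -30/2077, Gamma_stt = -16/2077, Gamma_tss = 252/2077, Gamma_tst = -70/2077, Gamma_ttt = -112/6231
d^2s/dtau^2 = -(Gamma_sss*(1)^2 + 2*Gamma_sst*(1)*(-2) + Gamma_stt*(-2)^2) = -164/2077
d^2t/dtau^2 = -(Gamma_tss*(1)^2 + 2*Gamma_tst*(1)*(-2) + Gamma_ttt*(-2)^2) = -1148/6231


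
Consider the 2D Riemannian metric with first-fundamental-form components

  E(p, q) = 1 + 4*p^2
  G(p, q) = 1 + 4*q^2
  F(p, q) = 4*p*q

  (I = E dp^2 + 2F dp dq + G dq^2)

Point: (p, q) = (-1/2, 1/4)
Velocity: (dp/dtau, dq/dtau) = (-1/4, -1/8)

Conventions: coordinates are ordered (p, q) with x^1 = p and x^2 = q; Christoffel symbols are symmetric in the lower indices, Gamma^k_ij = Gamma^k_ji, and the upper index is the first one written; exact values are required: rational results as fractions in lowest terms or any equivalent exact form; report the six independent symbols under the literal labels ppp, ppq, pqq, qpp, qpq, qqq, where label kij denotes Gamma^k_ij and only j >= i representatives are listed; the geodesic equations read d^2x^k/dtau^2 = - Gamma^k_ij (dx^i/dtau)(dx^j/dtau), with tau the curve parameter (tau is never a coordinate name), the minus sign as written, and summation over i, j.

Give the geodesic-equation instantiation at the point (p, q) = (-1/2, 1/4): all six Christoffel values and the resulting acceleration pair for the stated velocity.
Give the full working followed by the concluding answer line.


E = 2, F = -1/2, G = 5/4 at the point
E_p = -4, E_q = 0, F_p = 1, F_q = -2, G_p = 0, G_q = 2
EG - F^2 = 9/4;  g^inv = (4/9) * [[5/4, 1/2], [1/2, 2]]
first-kind symbols [ij,l] = (1/2)(d_i g_jl + d_j g_il - d_l g_ij): [pp,p] = E_p/2 = -2, [pp,q] = F_p - E_q/2 = 1, [pq,p] = E_q/2 = 0, [pq,q] = G_p/2 = 0, [qq,p] = F_q - G_p/2 = -2, [qq,q] = G_q/2 = 1
Gamma^p_ij = (G*[ij,p] - F*[ij,q])/(EG - F^2), Gamma^q_ij = (E*[ij,q] - F*[ij,p])/(EG - F^2)
Gamma_ppp = -8/9, Gamma_ppq = 0, Gamma_pqq = -8/9, Gamma_qpp = 4/9, Gamma_qpq = 0, Gamma_qqq = 4/9
d^2p/dtau^2 = -(Gamma_ppp*(-1/4)^2 + 2*Gamma_ppq*(-1/4)*(-1/8) + Gamma_pqq*(-1/8)^2) = 5/72
d^2q/dtau^2 = -(Gamma_qpp*(-1/4)^2 + 2*Gamma_qpq*(-1/4)*(-1/8) + Gamma_qqq*(-1/8)^2) = -5/144

Answer: Gamma_ppp = -8/9, Gamma_ppq = 0, Gamma_pqq = -8/9, Gamma_qpp = 4/9, Gamma_qpq = 0, Gamma_qqq = 4/9; accelerations (d^2p/dtau^2, d^2q/dtau^2) = (5/72, -5/144)


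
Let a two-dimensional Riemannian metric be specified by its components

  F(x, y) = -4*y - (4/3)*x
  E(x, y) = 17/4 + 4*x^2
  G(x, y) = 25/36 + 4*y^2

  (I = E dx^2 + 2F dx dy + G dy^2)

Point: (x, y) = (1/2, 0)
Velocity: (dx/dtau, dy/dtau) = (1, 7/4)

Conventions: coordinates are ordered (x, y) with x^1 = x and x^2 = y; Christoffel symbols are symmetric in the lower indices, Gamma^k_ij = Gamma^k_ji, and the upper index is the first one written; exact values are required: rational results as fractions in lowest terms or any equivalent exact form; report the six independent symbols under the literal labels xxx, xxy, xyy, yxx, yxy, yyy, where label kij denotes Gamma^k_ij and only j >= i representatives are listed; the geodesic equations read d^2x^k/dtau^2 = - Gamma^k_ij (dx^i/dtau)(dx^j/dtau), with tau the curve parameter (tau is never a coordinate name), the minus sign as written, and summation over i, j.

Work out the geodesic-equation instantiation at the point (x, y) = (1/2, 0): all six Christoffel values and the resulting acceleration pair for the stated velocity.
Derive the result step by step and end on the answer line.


E = 21/4, F = -2/3, G = 25/36 at the point
E_x = 4, E_y = 0, F_x = -4/3, F_y = -4, G_x = 0, G_y = 0
EG - F^2 = 461/144;  g^inv = (144/461) * [[25/36, 2/3], [2/3, 21/4]]
first-kind symbols [ij,l] = (1/2)(d_i g_jl + d_j g_il - d_l g_ij): [xx,x] = E_x/2 = 2, [xx,y] = F_x - E_y/2 = -4/3, [xy,x] = E_y/2 = 0, [xy,y] = G_x/2 = 0, [yy,x] = F_y - G_x/2 = -4, [yy,y] = G_y/2 = 0
Gamma^x_ij = (G*[ij,x] - F*[ij,y])/(EG - F^2), Gamma^y_ij = (E*[ij,y] - F*[ij,x])/(EG - F^2)
Gamma_xxx = 72/461, Gamma_xxy = 0, Gamma_xyy = -400/461, Gamma_yxx = -816/461, Gamma_yxy = 0, Gamma_yyy = -384/461
d^2x/dtau^2 = -(Gamma_xxx*(1)^2 + 2*Gamma_xxy*(1)*(7/4) + Gamma_xyy*(7/4)^2) = 1153/461
d^2y/dtau^2 = -(Gamma_yxx*(1)^2 + 2*Gamma_yxy*(1)*(7/4) + Gamma_yyy*(7/4)^2) = 1992/461

Answer: Gamma_xxx = 72/461, Gamma_xxy = 0, Gamma_xyy = -400/461, Gamma_yxx = -816/461, Gamma_yxy = 0, Gamma_yyy = -384/461; accelerations (d^2x/dtau^2, d^2y/dtau^2) = (1153/461, 1992/461)


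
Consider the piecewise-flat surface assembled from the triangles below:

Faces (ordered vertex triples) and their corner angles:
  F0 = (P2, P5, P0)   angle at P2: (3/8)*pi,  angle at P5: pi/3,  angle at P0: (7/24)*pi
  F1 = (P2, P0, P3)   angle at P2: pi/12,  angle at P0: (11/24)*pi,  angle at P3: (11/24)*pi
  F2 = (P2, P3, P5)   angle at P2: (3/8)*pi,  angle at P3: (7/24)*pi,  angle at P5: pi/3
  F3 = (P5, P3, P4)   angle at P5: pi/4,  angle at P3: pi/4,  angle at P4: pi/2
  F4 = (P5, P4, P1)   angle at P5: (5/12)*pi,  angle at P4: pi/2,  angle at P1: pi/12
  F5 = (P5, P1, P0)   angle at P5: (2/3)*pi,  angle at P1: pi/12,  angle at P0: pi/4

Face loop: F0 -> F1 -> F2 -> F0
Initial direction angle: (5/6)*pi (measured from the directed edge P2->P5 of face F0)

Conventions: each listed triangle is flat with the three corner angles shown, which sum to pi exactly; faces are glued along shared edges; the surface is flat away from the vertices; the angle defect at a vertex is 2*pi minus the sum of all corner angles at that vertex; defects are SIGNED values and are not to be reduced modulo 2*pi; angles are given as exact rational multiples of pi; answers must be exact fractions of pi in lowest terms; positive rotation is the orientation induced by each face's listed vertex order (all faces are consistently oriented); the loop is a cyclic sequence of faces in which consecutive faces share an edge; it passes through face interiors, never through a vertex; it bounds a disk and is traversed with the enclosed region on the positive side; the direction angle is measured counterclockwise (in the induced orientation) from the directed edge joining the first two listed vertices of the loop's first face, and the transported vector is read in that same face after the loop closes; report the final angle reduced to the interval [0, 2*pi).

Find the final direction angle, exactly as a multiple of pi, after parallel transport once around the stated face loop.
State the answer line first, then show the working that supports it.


Answer: final direction angle = 0

enclosed vertex P2: corner angles sum to (5/6)*pi, defect = 2*pi - (5/6)*pi = (7/6)*pi
adding the enclosed defects to the starting angle (mod 2*pi, induced orientation) gives the holonomy
final angle = (5/6)*pi + (7/6)*pi = 0 (mod 2*pi)


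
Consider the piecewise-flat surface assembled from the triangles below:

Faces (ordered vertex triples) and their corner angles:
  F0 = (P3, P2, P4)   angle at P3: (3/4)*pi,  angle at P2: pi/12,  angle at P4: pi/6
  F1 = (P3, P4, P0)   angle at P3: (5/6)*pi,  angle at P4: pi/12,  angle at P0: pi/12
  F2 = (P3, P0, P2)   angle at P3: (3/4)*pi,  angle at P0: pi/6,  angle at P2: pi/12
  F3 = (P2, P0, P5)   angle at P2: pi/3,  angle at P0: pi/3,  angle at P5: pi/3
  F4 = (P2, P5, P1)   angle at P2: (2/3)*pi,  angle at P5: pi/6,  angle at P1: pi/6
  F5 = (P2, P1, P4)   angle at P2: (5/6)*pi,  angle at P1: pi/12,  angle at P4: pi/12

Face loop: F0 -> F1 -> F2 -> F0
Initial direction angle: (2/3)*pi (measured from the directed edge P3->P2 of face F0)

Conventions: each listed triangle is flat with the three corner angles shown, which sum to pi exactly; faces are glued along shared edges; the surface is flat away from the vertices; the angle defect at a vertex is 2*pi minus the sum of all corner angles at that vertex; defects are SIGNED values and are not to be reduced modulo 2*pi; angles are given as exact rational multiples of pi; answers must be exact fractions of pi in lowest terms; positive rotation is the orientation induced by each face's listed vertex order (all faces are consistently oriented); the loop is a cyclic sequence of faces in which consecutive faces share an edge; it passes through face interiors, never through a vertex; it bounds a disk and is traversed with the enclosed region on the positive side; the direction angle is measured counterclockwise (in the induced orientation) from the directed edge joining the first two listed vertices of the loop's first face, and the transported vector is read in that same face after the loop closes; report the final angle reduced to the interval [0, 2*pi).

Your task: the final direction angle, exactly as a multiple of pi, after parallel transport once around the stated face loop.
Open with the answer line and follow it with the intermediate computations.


Answer: final direction angle = pi/3

enclosed vertex P3: corner angles sum to (7/3)*pi, defect = 2*pi - (7/3)*pi = -pi/3
transport around the loop rotates by the sum of enclosed defects; add to the initial angle mod 2*pi
final angle = (2/3)*pi - pi/3 = pi/3 (mod 2*pi)


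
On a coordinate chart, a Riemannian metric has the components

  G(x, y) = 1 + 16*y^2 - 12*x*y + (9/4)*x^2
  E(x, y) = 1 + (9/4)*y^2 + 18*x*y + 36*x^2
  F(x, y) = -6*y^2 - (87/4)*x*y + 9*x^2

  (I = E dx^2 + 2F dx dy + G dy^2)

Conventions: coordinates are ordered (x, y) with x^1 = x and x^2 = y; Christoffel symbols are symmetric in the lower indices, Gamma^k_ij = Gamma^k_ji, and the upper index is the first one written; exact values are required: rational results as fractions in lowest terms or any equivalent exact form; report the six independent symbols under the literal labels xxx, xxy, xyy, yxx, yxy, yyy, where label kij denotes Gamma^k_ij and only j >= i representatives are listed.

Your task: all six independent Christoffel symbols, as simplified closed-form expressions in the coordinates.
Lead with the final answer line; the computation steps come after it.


Answer: Gamma_xxx = (144*x + 36*y)/(153*x^2 + 24*x*y + 73*y^2 + 4), Gamma_xxy = (36*x + 9*y)/(153*x^2 + 24*x*y + 73*y^2 + 4), Gamma_xyy = (-96*x - 24*y)/(153*x^2 + 24*x*y + 73*y^2 + 4), Gamma_yxx = (36*x - 96*y)/(153*x^2 + 24*x*y + 73*y^2 + 4), Gamma_yxy = (9*x - 24*y)/(153*x^2 + 24*x*y + 73*y^2 + 4), Gamma_yyy = (-24*x + 64*y)/(153*x^2 + 24*x*y + 73*y^2 + 4)

E = 1 + (9/4)*y^2 + 18*x*y + 36*x^2; F = -6*y^2 - (87/4)*x*y + 9*x^2; G = 1 + 16*y^2 - 12*x*y + (9/4)*x^2
Gamma^k_ij = (1/2) g^{kl} (d_i g_jl + d_j g_il - d_l g_ij), with g^inv = (1/(EG-F^2)) [[G, -F], [-F, E]]
first partials: E_x = 18*y + 72*x, E_y = (9/2)*y + 18*x, F_x = -(87/4)*y + 18*x, F_y = -12*y - (87/4)*x, G_x = -12*y + (9/2)*x, G_y = 32*y - 12*x
D = EG - F^2 = 1 + (73/4)*y^2 + 6*x*y + (153/4)*x^2
expanded: Gamma^x_xx = (G E_x - 2F F_x + F E_y)/(2D), Gamma^x_xy = (G E_y - F G_x)/(2D), Gamma^x_yy = (2G F_y - G G_x - F G_y)/(2D), Gamma^y_xx = (2E F_x - E E_y - F E_x)/(2D), Gamma^y_xy = (E G_x - F E_y)/(2D), Gamma^y_yy = (E G_y - 2F F_y + F G_x)/(2D); substitute and cancel common factors


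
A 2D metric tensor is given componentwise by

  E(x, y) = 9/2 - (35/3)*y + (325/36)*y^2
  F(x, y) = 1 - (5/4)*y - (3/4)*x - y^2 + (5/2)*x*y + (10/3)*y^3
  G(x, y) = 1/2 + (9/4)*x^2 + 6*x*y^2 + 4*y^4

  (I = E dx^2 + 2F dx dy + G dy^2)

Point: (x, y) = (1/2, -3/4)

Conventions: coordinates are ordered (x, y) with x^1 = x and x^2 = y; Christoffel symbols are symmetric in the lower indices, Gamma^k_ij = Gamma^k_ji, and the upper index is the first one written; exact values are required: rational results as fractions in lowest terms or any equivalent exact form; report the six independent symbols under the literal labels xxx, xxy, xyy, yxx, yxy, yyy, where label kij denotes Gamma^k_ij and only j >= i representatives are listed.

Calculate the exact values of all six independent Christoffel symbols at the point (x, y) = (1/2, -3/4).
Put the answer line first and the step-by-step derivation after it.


Answer: Gamma_xxx = 164776/882195, Gamma_xxy = -115100/176439, Gamma_xyy = 39972/294065, Gamma_yxx = 749156/294065, Gamma_yxy = 85060/176439, Gamma_yyy = -398544/294065

E = 1173/64, F = -43/32, G = 257/64 at the point
E_x = 0, E_y = -605/24, F_x = -21/8, F_y = 57/8, G_x = 45/8, G_y = -45/4
EG - F^2 = 294065/4096;  g^inv = (4096/294065) * [[257/64, 43/32], [43/32, 1173/64]]
first-kind symbols [ij,l] = (1/2)(d_i g_jl + d_j g_il - d_l g_ij): [xx,x] = E_x/2 = 0, [xx,y] = F_x - E_y/2 = 479/48, [xy,x] = E_y/2 = -605/48, [xy,y] = G_x/2 = 45/16, [yy,x] = F_y - G_x/2 = 69/16, [yy,y] = G_y/2 = -45/8
Gamma^x_ij = (G*[ij,x] - F*[ij,y])/(EG - F^2), Gamma^y_ij = (E*[ij,y] - F*[ij,x])/(EG - F^2)


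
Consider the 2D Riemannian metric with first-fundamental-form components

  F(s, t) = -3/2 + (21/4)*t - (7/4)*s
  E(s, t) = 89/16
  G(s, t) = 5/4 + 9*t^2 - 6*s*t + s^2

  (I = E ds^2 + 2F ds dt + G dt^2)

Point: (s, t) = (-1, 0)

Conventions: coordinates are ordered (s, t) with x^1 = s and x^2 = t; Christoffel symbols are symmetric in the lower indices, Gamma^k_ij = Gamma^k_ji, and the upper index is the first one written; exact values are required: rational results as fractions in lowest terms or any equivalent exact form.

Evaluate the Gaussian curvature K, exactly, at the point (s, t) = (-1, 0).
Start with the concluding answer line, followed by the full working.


Answer: K = 80192/635209

E = 89/16, F = 1/4, G = 9/4, EG - F^2 = 797/64 at the point
E_s = 0, E_t = 0, F_s = -7/4, F_t = 21/4, G_s = -2, G_t = 6
E_tt = 0, F_st = 0, G_ss = 2
Compute both Brioschi determinants and normalise by (EG - F^2)^2.
M1 = [[-E_tt/2 + F_st - G_ss/2, E_s/2, F_s - E_t/2], [F_t - G_s/2, E, F], [G_t/2, F, G]] = [[-1, 0, -7/4], [25/4, 89/16, 1/4], [3, 1/4, 9/4]]; det M1 = 897/64
M2 = [[0, E_t/2, G_s/2], [E_t/2, E, F], [G_s/2, F, G]] = [[0, 0, -1], [0, 89/16, 1/4], [-1, 1/4, 9/4]]; det M2 = -89/16
det M1 - det M2 = 1253/64; K = 1253/64 / (797/64)^2 = 80192/635209


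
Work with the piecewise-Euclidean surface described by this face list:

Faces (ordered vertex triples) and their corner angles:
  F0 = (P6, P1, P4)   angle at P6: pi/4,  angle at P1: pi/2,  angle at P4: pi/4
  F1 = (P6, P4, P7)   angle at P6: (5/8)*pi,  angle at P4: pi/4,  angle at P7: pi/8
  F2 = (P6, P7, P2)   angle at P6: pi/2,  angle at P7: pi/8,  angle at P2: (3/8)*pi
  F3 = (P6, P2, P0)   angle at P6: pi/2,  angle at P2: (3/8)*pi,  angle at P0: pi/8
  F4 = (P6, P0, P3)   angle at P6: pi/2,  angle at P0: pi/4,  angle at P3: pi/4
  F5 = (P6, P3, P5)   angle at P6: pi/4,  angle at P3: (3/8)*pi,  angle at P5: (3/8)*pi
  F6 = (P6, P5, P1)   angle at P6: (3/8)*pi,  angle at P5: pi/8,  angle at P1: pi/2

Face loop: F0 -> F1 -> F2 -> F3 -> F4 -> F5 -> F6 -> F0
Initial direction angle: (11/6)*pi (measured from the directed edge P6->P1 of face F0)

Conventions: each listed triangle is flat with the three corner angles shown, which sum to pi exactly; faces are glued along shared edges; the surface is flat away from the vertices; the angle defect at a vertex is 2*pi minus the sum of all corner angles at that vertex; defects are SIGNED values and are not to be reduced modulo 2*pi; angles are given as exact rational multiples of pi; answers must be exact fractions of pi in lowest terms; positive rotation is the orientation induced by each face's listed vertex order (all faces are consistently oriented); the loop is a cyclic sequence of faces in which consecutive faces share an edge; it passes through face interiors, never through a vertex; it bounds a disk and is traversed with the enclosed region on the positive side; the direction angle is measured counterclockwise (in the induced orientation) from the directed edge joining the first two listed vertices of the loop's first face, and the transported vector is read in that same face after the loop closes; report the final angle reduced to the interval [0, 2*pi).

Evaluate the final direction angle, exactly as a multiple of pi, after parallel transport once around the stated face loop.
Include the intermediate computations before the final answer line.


enclosed vertex P6: corner angles sum to 3*pi, defect = 2*pi - 3*pi = -pi
adding the enclosed defects to the starting angle (mod 2*pi, induced orientation) gives the holonomy
final angle = (11/6)*pi - pi = (5/6)*pi (mod 2*pi)

Answer: final direction angle = (5/6)*pi


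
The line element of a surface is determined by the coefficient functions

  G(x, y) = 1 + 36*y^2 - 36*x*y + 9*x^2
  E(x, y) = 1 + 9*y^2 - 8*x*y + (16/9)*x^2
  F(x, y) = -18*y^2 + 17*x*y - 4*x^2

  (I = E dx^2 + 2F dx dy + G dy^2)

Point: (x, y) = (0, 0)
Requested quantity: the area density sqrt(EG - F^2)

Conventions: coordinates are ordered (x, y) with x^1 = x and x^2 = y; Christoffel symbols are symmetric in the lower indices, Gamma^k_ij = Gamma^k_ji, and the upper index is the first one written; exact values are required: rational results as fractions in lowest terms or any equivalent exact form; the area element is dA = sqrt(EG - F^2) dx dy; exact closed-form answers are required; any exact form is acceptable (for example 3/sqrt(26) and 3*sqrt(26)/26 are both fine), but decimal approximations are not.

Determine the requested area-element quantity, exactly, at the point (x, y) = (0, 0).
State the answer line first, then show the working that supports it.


Answer: sqrt(EG - F^2) = 1

E = 1, F = 0, G = 1; EG - F^2 = 1


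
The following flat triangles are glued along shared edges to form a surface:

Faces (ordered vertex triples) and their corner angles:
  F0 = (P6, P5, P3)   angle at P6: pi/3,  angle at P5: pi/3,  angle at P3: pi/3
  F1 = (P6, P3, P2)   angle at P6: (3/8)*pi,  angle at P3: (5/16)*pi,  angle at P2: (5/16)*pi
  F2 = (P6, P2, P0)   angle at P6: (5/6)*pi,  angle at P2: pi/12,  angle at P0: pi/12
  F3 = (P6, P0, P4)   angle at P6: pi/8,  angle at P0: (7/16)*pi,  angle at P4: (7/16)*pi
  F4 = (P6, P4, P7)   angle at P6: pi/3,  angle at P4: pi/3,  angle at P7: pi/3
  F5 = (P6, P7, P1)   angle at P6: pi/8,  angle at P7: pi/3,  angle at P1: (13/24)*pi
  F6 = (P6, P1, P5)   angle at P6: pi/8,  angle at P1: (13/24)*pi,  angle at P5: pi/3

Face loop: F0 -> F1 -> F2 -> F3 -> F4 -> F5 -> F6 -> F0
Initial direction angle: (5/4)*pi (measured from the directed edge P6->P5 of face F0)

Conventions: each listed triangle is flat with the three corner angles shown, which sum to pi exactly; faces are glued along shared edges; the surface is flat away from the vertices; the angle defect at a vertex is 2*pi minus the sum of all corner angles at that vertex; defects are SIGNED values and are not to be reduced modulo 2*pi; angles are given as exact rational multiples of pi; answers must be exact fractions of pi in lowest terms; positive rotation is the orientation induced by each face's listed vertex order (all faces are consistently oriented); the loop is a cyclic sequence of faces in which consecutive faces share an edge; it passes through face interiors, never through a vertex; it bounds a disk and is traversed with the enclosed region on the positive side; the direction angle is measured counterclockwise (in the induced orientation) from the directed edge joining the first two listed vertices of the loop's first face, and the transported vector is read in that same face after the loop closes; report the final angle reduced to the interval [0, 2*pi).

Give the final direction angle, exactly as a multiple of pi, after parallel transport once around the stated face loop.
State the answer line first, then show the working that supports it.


Answer: final direction angle = pi

enclosed vertex P6: corner angles sum to (9/4)*pi, defect = 2*pi - (9/4)*pi = -pi/4
by Gauss-Bonnet the loop rotates the vector by the enclosed defect sum (positive orientation, mod 2*pi)
final angle = (5/4)*pi - pi/4 = pi (mod 2*pi)


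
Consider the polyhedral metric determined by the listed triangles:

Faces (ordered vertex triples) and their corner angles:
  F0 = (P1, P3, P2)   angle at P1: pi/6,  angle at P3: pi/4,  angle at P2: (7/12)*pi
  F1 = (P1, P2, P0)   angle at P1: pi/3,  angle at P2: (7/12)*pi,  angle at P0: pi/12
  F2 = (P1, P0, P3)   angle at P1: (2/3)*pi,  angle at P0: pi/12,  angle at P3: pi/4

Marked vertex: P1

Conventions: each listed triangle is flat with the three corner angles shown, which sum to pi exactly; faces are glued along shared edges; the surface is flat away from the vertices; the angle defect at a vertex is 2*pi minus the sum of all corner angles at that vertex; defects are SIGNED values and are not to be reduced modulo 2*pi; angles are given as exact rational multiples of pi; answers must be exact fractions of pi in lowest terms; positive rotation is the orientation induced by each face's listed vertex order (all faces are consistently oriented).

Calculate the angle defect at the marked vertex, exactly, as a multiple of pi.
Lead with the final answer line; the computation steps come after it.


Answer: defect(P1) = (5/6)*pi

Sum of corner angles at P1: (7/6)*pi
defect = 2*pi - (7/6)*pi


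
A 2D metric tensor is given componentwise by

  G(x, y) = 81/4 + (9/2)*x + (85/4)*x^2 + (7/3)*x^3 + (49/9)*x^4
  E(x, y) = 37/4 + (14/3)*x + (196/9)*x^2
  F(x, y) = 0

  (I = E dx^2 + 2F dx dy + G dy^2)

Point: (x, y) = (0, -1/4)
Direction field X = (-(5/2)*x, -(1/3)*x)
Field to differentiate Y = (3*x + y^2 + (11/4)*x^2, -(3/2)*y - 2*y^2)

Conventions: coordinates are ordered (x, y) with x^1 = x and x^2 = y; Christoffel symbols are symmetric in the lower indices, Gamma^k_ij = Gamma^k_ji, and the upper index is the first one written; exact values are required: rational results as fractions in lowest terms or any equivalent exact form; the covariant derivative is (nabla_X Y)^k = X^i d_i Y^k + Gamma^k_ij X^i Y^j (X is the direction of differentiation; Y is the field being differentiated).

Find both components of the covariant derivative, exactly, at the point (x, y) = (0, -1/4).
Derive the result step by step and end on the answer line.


E = 37/4, F = 0, G = 81/4 at the point
E_x = 14/3, E_y = 0, F_x = 0, F_y = 0, G_x = 9/2, G_y = 0
EG - F^2 = 2997/16;  g^inv = (16/2997) * [[81/4, 0], [0, 37/4]]
first-kind symbols [ij,l] = (1/2)(d_i g_jl + d_j g_il - d_l g_ij): [xx,x] = E_x/2 = 7/3, [xx,y] = F_x - E_y/2 = 0, [xy,x] = E_y/2 = 0, [xy,y] = G_x/2 = 9/4, [yy,x] = F_y - G_x/2 = -9/4, [yy,y] = G_y/2 = 0
Gamma^x_ij = (G*[ij,x] - F*[ij,y])/(EG - F^2), Gamma^y_ij = (E*[ij,y] - F*[ij,x])/(EG - F^2)
Gamma_xxx = 28/111, Gamma_xxy = 0, Gamma_xyy = -9/37, Gamma_yxx = 0, Gamma_yxy = 1/9, Gamma_yyy = 0
X = (0, 0), Y = (1/16, 1/4) at the point

Answer: (nabla_X Y)^x = 0, (nabla_X Y)^y = 0


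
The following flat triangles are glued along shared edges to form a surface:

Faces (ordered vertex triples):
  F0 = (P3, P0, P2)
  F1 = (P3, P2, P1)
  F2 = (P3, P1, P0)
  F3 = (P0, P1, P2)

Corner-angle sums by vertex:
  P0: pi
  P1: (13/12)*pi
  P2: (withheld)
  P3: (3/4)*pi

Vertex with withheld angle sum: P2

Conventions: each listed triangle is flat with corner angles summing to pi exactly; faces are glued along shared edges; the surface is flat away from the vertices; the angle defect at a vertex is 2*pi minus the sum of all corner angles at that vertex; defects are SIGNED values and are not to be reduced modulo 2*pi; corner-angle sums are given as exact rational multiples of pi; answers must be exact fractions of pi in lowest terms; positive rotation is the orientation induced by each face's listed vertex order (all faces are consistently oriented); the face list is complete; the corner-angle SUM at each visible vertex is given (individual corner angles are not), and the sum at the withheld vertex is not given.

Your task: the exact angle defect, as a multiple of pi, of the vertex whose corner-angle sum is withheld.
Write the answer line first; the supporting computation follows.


Answer: defect(P2) = (5/6)*pi

V = 4, E = 6, F = 4; chi = V - E + F = 2
Gauss-Bonnet: total defect = 2*pi*chi = 4*pi; visible defects sum to (19/6)*pi


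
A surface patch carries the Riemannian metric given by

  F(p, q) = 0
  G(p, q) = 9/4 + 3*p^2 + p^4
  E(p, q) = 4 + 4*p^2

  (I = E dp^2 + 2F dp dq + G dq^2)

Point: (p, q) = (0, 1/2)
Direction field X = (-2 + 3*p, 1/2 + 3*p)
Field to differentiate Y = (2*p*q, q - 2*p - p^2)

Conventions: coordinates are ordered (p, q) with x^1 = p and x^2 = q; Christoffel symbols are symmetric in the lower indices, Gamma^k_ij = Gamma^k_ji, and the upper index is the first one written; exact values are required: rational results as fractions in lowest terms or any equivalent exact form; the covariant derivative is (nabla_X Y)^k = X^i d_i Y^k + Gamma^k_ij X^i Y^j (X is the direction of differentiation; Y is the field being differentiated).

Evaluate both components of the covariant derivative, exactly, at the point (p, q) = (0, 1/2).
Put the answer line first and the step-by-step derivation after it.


Answer: (nabla_X Y)^p = -2, (nabla_X Y)^q = 9/2

E = 4, F = 0, G = 9/4 at the point
E_p = 0, E_q = 0, F_p = 0, F_q = 0, G_p = 0, G_q = 0
EG - F^2 = 9;  g^inv = (1/9) * [[9/4, 0], [0, 4]]
first-kind symbols [ij,l] = (1/2)(d_i g_jl + d_j g_il - d_l g_ij): [pp,p] = E_p/2 = 0, [pp,q] = F_p - E_q/2 = 0, [pq,p] = E_q/2 = 0, [pq,q] = G_p/2 = 0, [qq,p] = F_q - G_p/2 = 0, [qq,q] = G_q/2 = 0
Gamma^p_ij = (G*[ij,p] - F*[ij,q])/(EG - F^2), Gamma^q_ij = (E*[ij,q] - F*[ij,p])/(EG - F^2)
Gamma_ppp = 0, Gamma_ppq = 0, Gamma_pqq = 0, Gamma_qpp = 0, Gamma_qpq = 0, Gamma_qqq = 0
X = (-2, 1/2), Y = (0, 1/2) at the point


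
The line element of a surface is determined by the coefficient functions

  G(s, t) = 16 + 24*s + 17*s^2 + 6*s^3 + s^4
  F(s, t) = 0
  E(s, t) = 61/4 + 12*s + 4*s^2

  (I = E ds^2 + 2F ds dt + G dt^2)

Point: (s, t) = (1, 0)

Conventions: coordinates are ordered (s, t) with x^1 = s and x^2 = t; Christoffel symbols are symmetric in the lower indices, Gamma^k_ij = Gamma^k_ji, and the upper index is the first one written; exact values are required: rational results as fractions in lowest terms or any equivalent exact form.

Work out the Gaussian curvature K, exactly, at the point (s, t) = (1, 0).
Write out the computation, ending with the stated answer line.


E = 125/4, F = 0, G = 64, EG - F^2 = 2000 at the point
E_s = 20, E_t = 0, F_s = 0, F_t = 0, G_s = 80, G_t = 0
E_tt = 0, F_st = 0, G_ss = 82
Brioschi: K = (det M1 - det M2) / (EG - F^2)^2 with the standard first/second-derivative matrices M1, M2.
M1 = [[-E_tt/2 + F_st - G_ss/2, E_s/2, F_s - E_t/2], [F_t - G_s/2, E, F], [G_t/2, F, G]] = [[-41, 10, 0], [-40, 125/4, 0], [0, 0, 64]]; det M1 = -56400
M2 = [[0, E_t/2, G_s/2], [E_t/2, E, F], [G_s/2, F, G]] = [[0, 0, 40], [0, 125/4, 0], [40, 0, 64]]; det M2 = -50000
det M1 - det M2 = -6400; K = -6400 / (2000)^2 = -1/625

Answer: K = -1/625


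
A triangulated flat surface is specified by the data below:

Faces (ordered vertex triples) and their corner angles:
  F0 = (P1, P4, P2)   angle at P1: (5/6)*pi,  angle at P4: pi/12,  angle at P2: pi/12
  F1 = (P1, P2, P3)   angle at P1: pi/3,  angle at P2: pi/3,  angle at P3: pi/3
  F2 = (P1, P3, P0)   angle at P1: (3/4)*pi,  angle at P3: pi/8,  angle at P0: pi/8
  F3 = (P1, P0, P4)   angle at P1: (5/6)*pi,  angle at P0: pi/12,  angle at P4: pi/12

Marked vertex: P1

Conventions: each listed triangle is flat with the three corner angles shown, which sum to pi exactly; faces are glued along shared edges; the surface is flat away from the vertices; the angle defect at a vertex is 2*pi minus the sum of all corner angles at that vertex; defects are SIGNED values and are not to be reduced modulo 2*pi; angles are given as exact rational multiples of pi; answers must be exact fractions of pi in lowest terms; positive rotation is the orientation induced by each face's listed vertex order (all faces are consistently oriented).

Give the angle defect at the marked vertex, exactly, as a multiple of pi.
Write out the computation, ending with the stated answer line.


Sum of corner angles at P1: (11/4)*pi
defect = 2*pi - (11/4)*pi

Answer: defect(P1) = (-3/4)*pi


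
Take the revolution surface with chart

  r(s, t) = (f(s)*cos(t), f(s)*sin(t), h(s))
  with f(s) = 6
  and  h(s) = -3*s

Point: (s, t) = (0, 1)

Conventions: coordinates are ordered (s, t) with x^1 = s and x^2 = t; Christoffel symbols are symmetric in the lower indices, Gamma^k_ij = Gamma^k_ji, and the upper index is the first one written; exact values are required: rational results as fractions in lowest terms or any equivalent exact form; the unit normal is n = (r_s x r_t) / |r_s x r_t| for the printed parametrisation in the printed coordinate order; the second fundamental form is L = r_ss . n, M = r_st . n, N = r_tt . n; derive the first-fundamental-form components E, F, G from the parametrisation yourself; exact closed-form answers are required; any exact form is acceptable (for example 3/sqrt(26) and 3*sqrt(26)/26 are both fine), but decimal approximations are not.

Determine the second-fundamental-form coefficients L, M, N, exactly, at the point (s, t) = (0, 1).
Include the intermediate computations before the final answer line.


f = 6, f' = 0, f'' = 0, h' = -3, h'' = 0
E = 9, F = 0, G = 36; answer radicand W^2 = 9
unnormalised second-form numerators: l = 0, m = 0, n = -18; L = l/sqrt(9), and similarly M = m/sqrt(W^2), N = n/sqrt(W^2)

Answer: L = 0, M = 0, N = -6


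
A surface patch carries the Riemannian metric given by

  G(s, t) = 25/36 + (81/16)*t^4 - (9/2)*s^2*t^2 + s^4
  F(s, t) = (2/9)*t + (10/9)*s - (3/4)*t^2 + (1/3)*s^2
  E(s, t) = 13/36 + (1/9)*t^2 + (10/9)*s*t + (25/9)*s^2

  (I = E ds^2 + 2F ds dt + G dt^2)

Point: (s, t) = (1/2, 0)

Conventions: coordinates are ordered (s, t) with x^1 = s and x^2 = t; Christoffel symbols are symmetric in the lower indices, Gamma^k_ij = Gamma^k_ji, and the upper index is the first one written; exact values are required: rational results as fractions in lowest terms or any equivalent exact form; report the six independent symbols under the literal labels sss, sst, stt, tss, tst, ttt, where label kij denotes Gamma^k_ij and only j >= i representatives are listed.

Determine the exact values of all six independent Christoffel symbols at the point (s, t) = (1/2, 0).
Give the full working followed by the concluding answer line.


E = 19/18, F = 23/36, G = 109/144 at the point
E_s = 25/9, E_t = 5/9, F_s = 13/9, F_t = 2/9, G_s = 1/2, G_t = 0
EG - F^2 = 1013/2592;  g^inv = (2592/1013) * [[109/144, -23/36], [-23/36, 19/18]]
first-kind symbols [ij,l] = (1/2)(d_i g_jl + d_j g_il - d_l g_ij): [ss,s] = E_s/2 = 25/18, [ss,t] = F_s - E_t/2 = 7/6, [st,s] = E_t/2 = 5/18, [st,t] = G_s/2 = 1/4, [tt,s] = F_t - G_s/2 = -1/36, [tt,t] = G_t/2 = 0
Gamma^s_ij = (G*[ij,s] - F*[ij,t])/(EG - F^2), Gamma^t_ij = (E*[ij,t] - F*[ij,s])/(EG - F^2)

Answer: Gamma_sss = 793/1013, Gamma_sst = 131/1013, Gamma_stt = -109/2026, Gamma_tss = 892/1013, Gamma_tst = 224/1013, Gamma_ttt = 46/1013


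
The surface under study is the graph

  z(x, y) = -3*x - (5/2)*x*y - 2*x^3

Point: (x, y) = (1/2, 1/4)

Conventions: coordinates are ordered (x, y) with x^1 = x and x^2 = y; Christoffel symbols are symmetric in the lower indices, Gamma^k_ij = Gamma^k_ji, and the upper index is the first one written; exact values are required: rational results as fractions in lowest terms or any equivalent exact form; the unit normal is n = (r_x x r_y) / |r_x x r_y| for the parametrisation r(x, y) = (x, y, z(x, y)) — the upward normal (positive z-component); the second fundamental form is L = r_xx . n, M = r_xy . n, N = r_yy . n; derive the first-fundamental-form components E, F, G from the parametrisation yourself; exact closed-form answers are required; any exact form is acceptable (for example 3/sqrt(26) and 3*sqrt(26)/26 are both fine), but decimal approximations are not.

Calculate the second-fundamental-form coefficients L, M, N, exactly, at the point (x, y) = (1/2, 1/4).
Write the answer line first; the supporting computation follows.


Answer: L = -16*sqrt(205)/205, M = -4*sqrt(205)/123, N = 0

z_x = -41/8, z_y = -5/4, z_xx = -6, z_xy = -5/2, z_yy = 0
E = 1745/64, F = 205/32, G = 41/16; answer radicand W^2 = 1845/64
unnormalised second-form numerators: l = -6, m = -5/2, n = 0; L = l/sqrt(1845/64), and similarly M = m/sqrt(W^2), N = n/sqrt(W^2)


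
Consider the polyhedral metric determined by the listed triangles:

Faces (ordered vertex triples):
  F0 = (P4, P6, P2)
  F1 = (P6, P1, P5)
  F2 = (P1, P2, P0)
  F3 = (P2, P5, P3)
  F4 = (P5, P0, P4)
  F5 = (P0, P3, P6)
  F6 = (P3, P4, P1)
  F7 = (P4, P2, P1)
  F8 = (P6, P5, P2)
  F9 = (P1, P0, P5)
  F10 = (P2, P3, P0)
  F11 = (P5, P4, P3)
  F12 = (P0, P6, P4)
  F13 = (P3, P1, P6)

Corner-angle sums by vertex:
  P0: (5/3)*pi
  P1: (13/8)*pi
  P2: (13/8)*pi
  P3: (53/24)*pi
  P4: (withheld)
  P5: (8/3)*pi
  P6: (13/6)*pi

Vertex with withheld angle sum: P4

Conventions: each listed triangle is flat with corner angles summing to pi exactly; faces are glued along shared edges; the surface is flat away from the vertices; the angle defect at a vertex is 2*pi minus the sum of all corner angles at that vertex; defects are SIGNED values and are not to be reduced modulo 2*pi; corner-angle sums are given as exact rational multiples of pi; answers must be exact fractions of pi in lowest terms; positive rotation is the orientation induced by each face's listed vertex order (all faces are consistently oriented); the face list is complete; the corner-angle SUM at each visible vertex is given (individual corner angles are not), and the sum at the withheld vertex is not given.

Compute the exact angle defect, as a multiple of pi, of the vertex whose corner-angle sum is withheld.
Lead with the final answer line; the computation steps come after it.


Answer: defect(P4) = -pi/24

V = 7, E = 21, F = 14; chi = V - E + F = 0
Gauss-Bonnet: total defect = 2*pi*chi = 0; visible defects sum to pi/24
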